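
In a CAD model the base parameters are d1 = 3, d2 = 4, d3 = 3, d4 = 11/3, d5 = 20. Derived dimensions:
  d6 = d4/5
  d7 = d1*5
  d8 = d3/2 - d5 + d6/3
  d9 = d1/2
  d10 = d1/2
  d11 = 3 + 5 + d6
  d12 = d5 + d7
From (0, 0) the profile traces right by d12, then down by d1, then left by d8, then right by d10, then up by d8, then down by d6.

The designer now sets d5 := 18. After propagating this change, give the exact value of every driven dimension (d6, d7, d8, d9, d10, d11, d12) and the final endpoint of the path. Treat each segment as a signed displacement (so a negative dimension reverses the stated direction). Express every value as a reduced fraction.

Apply edit: d5 := 18
  d6 = d4/5 = 11/15
  d7 = d1*5 = 15
  d8 = d3/2 - d5 + d6/3 = -1463/90
  d9 = d1/2 = 3/2
  d10 = d1/2 = 3/2
  d11 = 3 + 5 + d6 = 131/15
  d12 = d5 + d7 = 33
Walk from origin (0, 0):
  seg 1: right by d12 = 33 → (33, 0)
  seg 2: down by d1 = 3 → (33, -3)
  seg 3: left by d8 = -1463/90 → (4433/90, -3)
  seg 4: right by d10 = 3/2 → (2284/45, -3)
  seg 5: up by d8 = -1463/90 → (2284/45, -1733/90)
  seg 6: down by d6 = 11/15 → (2284/45, -1799/90)

d6 = 11/15
d7 = 15
d8 = -1463/90
d9 = 3/2
d10 = 3/2
d11 = 131/15
d12 = 33
endpoint = (2284/45, -1799/90)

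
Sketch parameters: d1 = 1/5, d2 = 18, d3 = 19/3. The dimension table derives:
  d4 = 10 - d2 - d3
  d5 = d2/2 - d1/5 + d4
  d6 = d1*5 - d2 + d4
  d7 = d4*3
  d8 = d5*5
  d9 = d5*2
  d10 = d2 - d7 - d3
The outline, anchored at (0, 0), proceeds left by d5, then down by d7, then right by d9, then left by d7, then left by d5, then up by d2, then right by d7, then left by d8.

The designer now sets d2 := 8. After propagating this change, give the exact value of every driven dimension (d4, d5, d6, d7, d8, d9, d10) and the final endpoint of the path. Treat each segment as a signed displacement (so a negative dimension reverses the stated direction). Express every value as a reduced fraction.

Apply edit: d2 := 8
  d4 = 10 - d2 - d3 = -13/3
  d5 = d2/2 - d1/5 + d4 = -28/75
  d6 = d1*5 - d2 + d4 = -34/3
  d7 = d4*3 = -13
  d8 = d5*5 = -28/15
  d9 = d5*2 = -56/75
  d10 = d2 - d7 - d3 = 44/3
Walk from origin (0, 0):
  seg 1: left by d5 = -28/75 → (28/75, 0)
  seg 2: down by d7 = -13 → (28/75, 13)
  seg 3: right by d9 = -56/75 → (-28/75, 13)
  seg 4: left by d7 = -13 → (947/75, 13)
  seg 5: left by d5 = -28/75 → (13, 13)
  seg 6: up by d2 = 8 → (13, 21)
  seg 7: right by d7 = -13 → (0, 21)
  seg 8: left by d8 = -28/15 → (28/15, 21)

d4 = -13/3
d5 = -28/75
d6 = -34/3
d7 = -13
d8 = -28/15
d9 = -56/75
d10 = 44/3
endpoint = (28/15, 21)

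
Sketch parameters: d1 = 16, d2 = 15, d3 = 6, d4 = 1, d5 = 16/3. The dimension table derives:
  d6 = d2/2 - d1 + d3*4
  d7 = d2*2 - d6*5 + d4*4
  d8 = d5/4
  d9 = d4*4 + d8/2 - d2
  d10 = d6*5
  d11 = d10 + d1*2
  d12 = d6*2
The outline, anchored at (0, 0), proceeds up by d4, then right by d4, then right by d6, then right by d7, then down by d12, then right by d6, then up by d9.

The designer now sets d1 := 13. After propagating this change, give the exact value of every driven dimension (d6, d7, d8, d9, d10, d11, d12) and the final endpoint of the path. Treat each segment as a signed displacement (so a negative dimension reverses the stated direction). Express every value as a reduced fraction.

d6 = 37/2
d7 = -117/2
d8 = 4/3
d9 = -31/3
d10 = 185/2
d11 = 237/2
d12 = 37
endpoint = (-41/2, -139/3)

Apply edit: d1 := 13
  d6 = d2/2 - d1 + d3*4 = 37/2
  d7 = d2*2 - d6*5 + d4*4 = -117/2
  d8 = d5/4 = 4/3
  d9 = d4*4 + d8/2 - d2 = -31/3
  d10 = d6*5 = 185/2
  d11 = d10 + d1*2 = 237/2
  d12 = d6*2 = 37
Walk from origin (0, 0):
  seg 1: up by d4 = 1 → (0, 1)
  seg 2: right by d4 = 1 → (1, 1)
  seg 3: right by d6 = 37/2 → (39/2, 1)
  seg 4: right by d7 = -117/2 → (-39, 1)
  seg 5: down by d12 = 37 → (-39, -36)
  seg 6: right by d6 = 37/2 → (-41/2, -36)
  seg 7: up by d9 = -31/3 → (-41/2, -139/3)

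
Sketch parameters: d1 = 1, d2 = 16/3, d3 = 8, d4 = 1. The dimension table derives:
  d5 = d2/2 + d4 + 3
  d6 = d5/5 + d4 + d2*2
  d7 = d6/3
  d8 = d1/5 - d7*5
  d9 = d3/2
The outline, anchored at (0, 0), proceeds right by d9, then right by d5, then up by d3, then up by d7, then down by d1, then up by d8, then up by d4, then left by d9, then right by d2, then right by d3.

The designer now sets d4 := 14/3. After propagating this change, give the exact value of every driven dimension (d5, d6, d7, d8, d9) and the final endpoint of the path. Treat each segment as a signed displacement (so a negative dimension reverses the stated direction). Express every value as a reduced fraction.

Apply edit: d4 := 14/3
  d5 = d2/2 + d4 + 3 = 31/3
  d6 = d5/5 + d4 + d2*2 = 87/5
  d7 = d6/3 = 29/5
  d8 = d1/5 - d7*5 = -144/5
  d9 = d3/2 = 4
Walk from origin (0, 0):
  seg 1: right by d9 = 4 → (4, 0)
  seg 2: right by d5 = 31/3 → (43/3, 0)
  seg 3: up by d3 = 8 → (43/3, 8)
  seg 4: up by d7 = 29/5 → (43/3, 69/5)
  seg 5: down by d1 = 1 → (43/3, 64/5)
  seg 6: up by d8 = -144/5 → (43/3, -16)
  seg 7: up by d4 = 14/3 → (43/3, -34/3)
  seg 8: left by d9 = 4 → (31/3, -34/3)
  seg 9: right by d2 = 16/3 → (47/3, -34/3)
  seg 10: right by d3 = 8 → (71/3, -34/3)

d5 = 31/3
d6 = 87/5
d7 = 29/5
d8 = -144/5
d9 = 4
endpoint = (71/3, -34/3)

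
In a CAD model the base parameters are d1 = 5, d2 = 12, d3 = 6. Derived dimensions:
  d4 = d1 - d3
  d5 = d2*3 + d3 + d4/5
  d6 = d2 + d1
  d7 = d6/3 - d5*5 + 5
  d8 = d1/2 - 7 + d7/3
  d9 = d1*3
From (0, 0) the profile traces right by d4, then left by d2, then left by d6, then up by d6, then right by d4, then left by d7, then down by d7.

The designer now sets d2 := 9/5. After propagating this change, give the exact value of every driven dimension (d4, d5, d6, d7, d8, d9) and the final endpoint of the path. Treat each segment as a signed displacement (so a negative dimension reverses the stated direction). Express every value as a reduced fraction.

Apply edit: d2 := 9/5
  d4 = d1 - d3 = -1
  d5 = d2*3 + d3 + d4/5 = 56/5
  d6 = d2 + d1 = 34/5
  d7 = d6/3 - d5*5 + 5 = -731/15
  d8 = d1/2 - 7 + d7/3 = -1867/90
  d9 = d1*3 = 15
Walk from origin (0, 0):
  seg 1: right by d4 = -1 → (-1, 0)
  seg 2: left by d2 = 9/5 → (-14/5, 0)
  seg 3: left by d6 = 34/5 → (-48/5, 0)
  seg 4: up by d6 = 34/5 → (-48/5, 34/5)
  seg 5: right by d4 = -1 → (-53/5, 34/5)
  seg 6: left by d7 = -731/15 → (572/15, 34/5)
  seg 7: down by d7 = -731/15 → (572/15, 833/15)

d4 = -1
d5 = 56/5
d6 = 34/5
d7 = -731/15
d8 = -1867/90
d9 = 15
endpoint = (572/15, 833/15)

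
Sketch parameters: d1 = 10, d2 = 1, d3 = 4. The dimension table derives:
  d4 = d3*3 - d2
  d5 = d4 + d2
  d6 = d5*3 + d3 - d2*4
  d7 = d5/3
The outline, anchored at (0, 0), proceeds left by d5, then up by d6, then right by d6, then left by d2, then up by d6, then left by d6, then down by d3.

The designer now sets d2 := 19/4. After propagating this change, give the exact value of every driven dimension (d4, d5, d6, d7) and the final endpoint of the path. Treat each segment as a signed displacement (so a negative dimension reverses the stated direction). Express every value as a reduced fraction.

d4 = 29/4
d5 = 12
d6 = 21
d7 = 4
endpoint = (-67/4, 38)

Apply edit: d2 := 19/4
  d4 = d3*3 - d2 = 29/4
  d5 = d4 + d2 = 12
  d6 = d5*3 + d3 - d2*4 = 21
  d7 = d5/3 = 4
Walk from origin (0, 0):
  seg 1: left by d5 = 12 → (-12, 0)
  seg 2: up by d6 = 21 → (-12, 21)
  seg 3: right by d6 = 21 → (9, 21)
  seg 4: left by d2 = 19/4 → (17/4, 21)
  seg 5: up by d6 = 21 → (17/4, 42)
  seg 6: left by d6 = 21 → (-67/4, 42)
  seg 7: down by d3 = 4 → (-67/4, 38)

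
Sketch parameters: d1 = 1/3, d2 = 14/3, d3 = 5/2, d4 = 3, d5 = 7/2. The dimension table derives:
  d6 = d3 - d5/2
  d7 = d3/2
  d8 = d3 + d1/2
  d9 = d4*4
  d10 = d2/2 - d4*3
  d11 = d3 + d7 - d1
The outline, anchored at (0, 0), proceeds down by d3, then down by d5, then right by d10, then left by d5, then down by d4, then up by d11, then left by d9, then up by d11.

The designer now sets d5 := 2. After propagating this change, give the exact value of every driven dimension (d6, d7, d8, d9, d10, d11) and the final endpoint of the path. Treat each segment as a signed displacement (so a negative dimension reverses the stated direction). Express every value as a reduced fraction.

d6 = 3/2
d7 = 5/4
d8 = 8/3
d9 = 12
d10 = -20/3
d11 = 41/12
endpoint = (-62/3, -2/3)

Apply edit: d5 := 2
  d6 = d3 - d5/2 = 3/2
  d7 = d3/2 = 5/4
  d8 = d3 + d1/2 = 8/3
  d9 = d4*4 = 12
  d10 = d2/2 - d4*3 = -20/3
  d11 = d3 + d7 - d1 = 41/12
Walk from origin (0, 0):
  seg 1: down by d3 = 5/2 → (0, -5/2)
  seg 2: down by d5 = 2 → (0, -9/2)
  seg 3: right by d10 = -20/3 → (-20/3, -9/2)
  seg 4: left by d5 = 2 → (-26/3, -9/2)
  seg 5: down by d4 = 3 → (-26/3, -15/2)
  seg 6: up by d11 = 41/12 → (-26/3, -49/12)
  seg 7: left by d9 = 12 → (-62/3, -49/12)
  seg 8: up by d11 = 41/12 → (-62/3, -2/3)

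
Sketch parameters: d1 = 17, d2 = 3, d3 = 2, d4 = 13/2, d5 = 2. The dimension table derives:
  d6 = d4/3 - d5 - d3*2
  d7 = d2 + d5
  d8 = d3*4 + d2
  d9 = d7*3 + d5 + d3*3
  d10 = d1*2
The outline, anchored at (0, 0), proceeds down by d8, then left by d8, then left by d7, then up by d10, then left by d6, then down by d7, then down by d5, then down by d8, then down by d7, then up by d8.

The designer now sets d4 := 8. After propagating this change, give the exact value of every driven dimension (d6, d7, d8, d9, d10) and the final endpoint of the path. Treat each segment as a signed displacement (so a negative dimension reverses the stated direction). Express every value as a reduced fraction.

Apply edit: d4 := 8
  d6 = d4/3 - d5 - d3*2 = -10/3
  d7 = d2 + d5 = 5
  d8 = d3*4 + d2 = 11
  d9 = d7*3 + d5 + d3*3 = 23
  d10 = d1*2 = 34
Walk from origin (0, 0):
  seg 1: down by d8 = 11 → (0, -11)
  seg 2: left by d8 = 11 → (-11, -11)
  seg 3: left by d7 = 5 → (-16, -11)
  seg 4: up by d10 = 34 → (-16, 23)
  seg 5: left by d6 = -10/3 → (-38/3, 23)
  seg 6: down by d7 = 5 → (-38/3, 18)
  seg 7: down by d5 = 2 → (-38/3, 16)
  seg 8: down by d8 = 11 → (-38/3, 5)
  seg 9: down by d7 = 5 → (-38/3, 0)
  seg 10: up by d8 = 11 → (-38/3, 11)

d6 = -10/3
d7 = 5
d8 = 11
d9 = 23
d10 = 34
endpoint = (-38/3, 11)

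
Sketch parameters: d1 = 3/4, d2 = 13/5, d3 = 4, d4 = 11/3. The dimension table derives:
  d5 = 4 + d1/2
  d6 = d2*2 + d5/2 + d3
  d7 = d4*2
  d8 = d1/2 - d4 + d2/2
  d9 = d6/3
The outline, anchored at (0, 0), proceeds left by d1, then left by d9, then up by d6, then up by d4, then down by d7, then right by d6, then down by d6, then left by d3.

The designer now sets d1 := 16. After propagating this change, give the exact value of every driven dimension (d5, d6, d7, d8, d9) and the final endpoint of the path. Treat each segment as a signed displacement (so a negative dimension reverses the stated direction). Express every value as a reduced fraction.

Apply edit: d1 := 16
  d5 = 4 + d1/2 = 12
  d6 = d2*2 + d5/2 + d3 = 76/5
  d7 = d4*2 = 22/3
  d8 = d1/2 - d4 + d2/2 = 169/30
  d9 = d6/3 = 76/15
Walk from origin (0, 0):
  seg 1: left by d1 = 16 → (-16, 0)
  seg 2: left by d9 = 76/15 → (-316/15, 0)
  seg 3: up by d6 = 76/5 → (-316/15, 76/5)
  seg 4: up by d4 = 11/3 → (-316/15, 283/15)
  seg 5: down by d7 = 22/3 → (-316/15, 173/15)
  seg 6: right by d6 = 76/5 → (-88/15, 173/15)
  seg 7: down by d6 = 76/5 → (-88/15, -11/3)
  seg 8: left by d3 = 4 → (-148/15, -11/3)

d5 = 12
d6 = 76/5
d7 = 22/3
d8 = 169/30
d9 = 76/15
endpoint = (-148/15, -11/3)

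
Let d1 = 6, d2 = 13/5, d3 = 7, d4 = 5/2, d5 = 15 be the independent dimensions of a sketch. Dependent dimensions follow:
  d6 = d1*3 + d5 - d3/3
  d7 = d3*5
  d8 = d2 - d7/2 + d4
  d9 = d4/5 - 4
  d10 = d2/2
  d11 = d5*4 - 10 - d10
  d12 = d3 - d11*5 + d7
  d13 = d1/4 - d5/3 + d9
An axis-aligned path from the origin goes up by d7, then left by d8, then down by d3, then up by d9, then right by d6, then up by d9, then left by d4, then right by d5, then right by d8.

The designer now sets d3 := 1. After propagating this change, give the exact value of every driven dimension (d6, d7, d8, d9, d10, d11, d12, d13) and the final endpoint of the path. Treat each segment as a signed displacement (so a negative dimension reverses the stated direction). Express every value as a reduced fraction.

d6 = 98/3
d7 = 5
d8 = 13/5
d9 = -7/2
d10 = 13/10
d11 = 487/10
d12 = -475/2
d13 = -7
endpoint = (271/6, -3)

Apply edit: d3 := 1
  d6 = d1*3 + d5 - d3/3 = 98/3
  d7 = d3*5 = 5
  d8 = d2 - d7/2 + d4 = 13/5
  d9 = d4/5 - 4 = -7/2
  d10 = d2/2 = 13/10
  d11 = d5*4 - 10 - d10 = 487/10
  d12 = d3 - d11*5 + d7 = -475/2
  d13 = d1/4 - d5/3 + d9 = -7
Walk from origin (0, 0):
  seg 1: up by d7 = 5 → (0, 5)
  seg 2: left by d8 = 13/5 → (-13/5, 5)
  seg 3: down by d3 = 1 → (-13/5, 4)
  seg 4: up by d9 = -7/2 → (-13/5, 1/2)
  seg 5: right by d6 = 98/3 → (451/15, 1/2)
  seg 6: up by d9 = -7/2 → (451/15, -3)
  seg 7: left by d4 = 5/2 → (827/30, -3)
  seg 8: right by d5 = 15 → (1277/30, -3)
  seg 9: right by d8 = 13/5 → (271/6, -3)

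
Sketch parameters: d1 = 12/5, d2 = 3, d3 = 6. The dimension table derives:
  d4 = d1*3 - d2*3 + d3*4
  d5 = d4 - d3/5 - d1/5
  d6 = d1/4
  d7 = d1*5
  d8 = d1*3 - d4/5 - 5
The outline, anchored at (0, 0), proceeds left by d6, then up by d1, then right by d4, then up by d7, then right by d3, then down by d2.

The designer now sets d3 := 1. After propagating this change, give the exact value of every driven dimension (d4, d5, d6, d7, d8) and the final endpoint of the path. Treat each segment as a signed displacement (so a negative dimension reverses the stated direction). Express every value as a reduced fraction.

d4 = 11/5
d5 = 38/25
d6 = 3/5
d7 = 12
d8 = 44/25
endpoint = (13/5, 57/5)

Apply edit: d3 := 1
  d4 = d1*3 - d2*3 + d3*4 = 11/5
  d5 = d4 - d3/5 - d1/5 = 38/25
  d6 = d1/4 = 3/5
  d7 = d1*5 = 12
  d8 = d1*3 - d4/5 - 5 = 44/25
Walk from origin (0, 0):
  seg 1: left by d6 = 3/5 → (-3/5, 0)
  seg 2: up by d1 = 12/5 → (-3/5, 12/5)
  seg 3: right by d4 = 11/5 → (8/5, 12/5)
  seg 4: up by d7 = 12 → (8/5, 72/5)
  seg 5: right by d3 = 1 → (13/5, 72/5)
  seg 6: down by d2 = 3 → (13/5, 57/5)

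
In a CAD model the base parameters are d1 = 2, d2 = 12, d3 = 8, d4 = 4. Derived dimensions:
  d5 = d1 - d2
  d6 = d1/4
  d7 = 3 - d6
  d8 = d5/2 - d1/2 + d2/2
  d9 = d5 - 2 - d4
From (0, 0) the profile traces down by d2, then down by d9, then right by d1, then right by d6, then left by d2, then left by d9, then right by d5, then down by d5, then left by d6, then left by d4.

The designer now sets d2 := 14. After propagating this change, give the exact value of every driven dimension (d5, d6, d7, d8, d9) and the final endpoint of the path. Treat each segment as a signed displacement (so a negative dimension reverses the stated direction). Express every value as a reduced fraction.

d5 = -12
d6 = 1/2
d7 = 5/2
d8 = 0
d9 = -18
endpoint = (-10, 16)

Apply edit: d2 := 14
  d5 = d1 - d2 = -12
  d6 = d1/4 = 1/2
  d7 = 3 - d6 = 5/2
  d8 = d5/2 - d1/2 + d2/2 = 0
  d9 = d5 - 2 - d4 = -18
Walk from origin (0, 0):
  seg 1: down by d2 = 14 → (0, -14)
  seg 2: down by d9 = -18 → (0, 4)
  seg 3: right by d1 = 2 → (2, 4)
  seg 4: right by d6 = 1/2 → (5/2, 4)
  seg 5: left by d2 = 14 → (-23/2, 4)
  seg 6: left by d9 = -18 → (13/2, 4)
  seg 7: right by d5 = -12 → (-11/2, 4)
  seg 8: down by d5 = -12 → (-11/2, 16)
  seg 9: left by d6 = 1/2 → (-6, 16)
  seg 10: left by d4 = 4 → (-10, 16)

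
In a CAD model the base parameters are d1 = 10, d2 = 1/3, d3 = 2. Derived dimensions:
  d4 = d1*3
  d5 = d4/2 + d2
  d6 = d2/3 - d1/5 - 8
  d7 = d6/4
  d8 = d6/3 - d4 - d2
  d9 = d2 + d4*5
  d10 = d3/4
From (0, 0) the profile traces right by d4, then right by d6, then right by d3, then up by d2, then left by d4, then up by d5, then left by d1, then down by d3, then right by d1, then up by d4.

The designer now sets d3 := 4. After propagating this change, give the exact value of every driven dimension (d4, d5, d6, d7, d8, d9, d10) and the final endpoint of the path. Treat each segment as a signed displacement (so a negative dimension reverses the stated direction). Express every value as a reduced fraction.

Apply edit: d3 := 4
  d4 = d1*3 = 30
  d5 = d4/2 + d2 = 46/3
  d6 = d2/3 - d1/5 - 8 = -89/9
  d7 = d6/4 = -89/36
  d8 = d6/3 - d4 - d2 = -908/27
  d9 = d2 + d4*5 = 451/3
  d10 = d3/4 = 1
Walk from origin (0, 0):
  seg 1: right by d4 = 30 → (30, 0)
  seg 2: right by d6 = -89/9 → (181/9, 0)
  seg 3: right by d3 = 4 → (217/9, 0)
  seg 4: up by d2 = 1/3 → (217/9, 1/3)
  seg 5: left by d4 = 30 → (-53/9, 1/3)
  seg 6: up by d5 = 46/3 → (-53/9, 47/3)
  seg 7: left by d1 = 10 → (-143/9, 47/3)
  seg 8: down by d3 = 4 → (-143/9, 35/3)
  seg 9: right by d1 = 10 → (-53/9, 35/3)
  seg 10: up by d4 = 30 → (-53/9, 125/3)

d4 = 30
d5 = 46/3
d6 = -89/9
d7 = -89/36
d8 = -908/27
d9 = 451/3
d10 = 1
endpoint = (-53/9, 125/3)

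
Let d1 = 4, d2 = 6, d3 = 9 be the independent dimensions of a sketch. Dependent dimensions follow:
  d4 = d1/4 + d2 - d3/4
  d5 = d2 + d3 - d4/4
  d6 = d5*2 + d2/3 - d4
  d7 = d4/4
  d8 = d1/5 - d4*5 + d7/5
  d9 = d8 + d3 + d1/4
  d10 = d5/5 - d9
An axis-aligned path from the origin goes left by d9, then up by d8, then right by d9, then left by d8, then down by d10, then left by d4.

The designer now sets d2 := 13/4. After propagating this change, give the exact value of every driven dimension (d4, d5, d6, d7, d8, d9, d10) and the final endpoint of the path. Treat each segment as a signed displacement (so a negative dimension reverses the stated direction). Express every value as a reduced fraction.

d4 = 2
d5 = 47/4
d6 = 271/12
d7 = 1/2
d8 = -91/10
d9 = 9/10
d10 = 29/20
endpoint = (71/10, -211/20)

Apply edit: d2 := 13/4
  d4 = d1/4 + d2 - d3/4 = 2
  d5 = d2 + d3 - d4/4 = 47/4
  d6 = d5*2 + d2/3 - d4 = 271/12
  d7 = d4/4 = 1/2
  d8 = d1/5 - d4*5 + d7/5 = -91/10
  d9 = d8 + d3 + d1/4 = 9/10
  d10 = d5/5 - d9 = 29/20
Walk from origin (0, 0):
  seg 1: left by d9 = 9/10 → (-9/10, 0)
  seg 2: up by d8 = -91/10 → (-9/10, -91/10)
  seg 3: right by d9 = 9/10 → (0, -91/10)
  seg 4: left by d8 = -91/10 → (91/10, -91/10)
  seg 5: down by d10 = 29/20 → (91/10, -211/20)
  seg 6: left by d4 = 2 → (71/10, -211/20)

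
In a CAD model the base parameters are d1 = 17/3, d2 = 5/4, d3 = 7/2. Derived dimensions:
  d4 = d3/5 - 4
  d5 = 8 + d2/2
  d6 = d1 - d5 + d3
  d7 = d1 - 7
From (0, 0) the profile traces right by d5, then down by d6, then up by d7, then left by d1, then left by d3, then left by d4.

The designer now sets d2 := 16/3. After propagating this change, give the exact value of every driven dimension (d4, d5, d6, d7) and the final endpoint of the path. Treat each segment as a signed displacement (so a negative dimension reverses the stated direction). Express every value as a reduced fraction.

Apply edit: d2 := 16/3
  d4 = d3/5 - 4 = -33/10
  d5 = 8 + d2/2 = 32/3
  d6 = d1 - d5 + d3 = -3/2
  d7 = d1 - 7 = -4/3
Walk from origin (0, 0):
  seg 1: right by d5 = 32/3 → (32/3, 0)
  seg 2: down by d6 = -3/2 → (32/3, 3/2)
  seg 3: up by d7 = -4/3 → (32/3, 1/6)
  seg 4: left by d1 = 17/3 → (5, 1/6)
  seg 5: left by d3 = 7/2 → (3/2, 1/6)
  seg 6: left by d4 = -33/10 → (24/5, 1/6)

d4 = -33/10
d5 = 32/3
d6 = -3/2
d7 = -4/3
endpoint = (24/5, 1/6)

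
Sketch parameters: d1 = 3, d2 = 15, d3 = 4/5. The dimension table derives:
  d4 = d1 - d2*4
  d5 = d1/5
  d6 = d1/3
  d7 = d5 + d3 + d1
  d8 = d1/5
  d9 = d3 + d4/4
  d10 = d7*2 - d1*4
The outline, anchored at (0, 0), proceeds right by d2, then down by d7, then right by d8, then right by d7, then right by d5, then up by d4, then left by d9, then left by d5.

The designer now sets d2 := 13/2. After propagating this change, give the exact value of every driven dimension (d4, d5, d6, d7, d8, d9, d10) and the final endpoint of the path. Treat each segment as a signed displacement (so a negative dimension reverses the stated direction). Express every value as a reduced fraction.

Apply edit: d2 := 13/2
  d4 = d1 - d2*4 = -23
  d5 = d1/5 = 3/5
  d6 = d1/3 = 1
  d7 = d5 + d3 + d1 = 22/5
  d8 = d1/5 = 3/5
  d9 = d3 + d4/4 = -99/20
  d10 = d7*2 - d1*4 = -16/5
Walk from origin (0, 0):
  seg 1: right by d2 = 13/2 → (13/2, 0)
  seg 2: down by d7 = 22/5 → (13/2, -22/5)
  seg 3: right by d8 = 3/5 → (71/10, -22/5)
  seg 4: right by d7 = 22/5 → (23/2, -22/5)
  seg 5: right by d5 = 3/5 → (121/10, -22/5)
  seg 6: up by d4 = -23 → (121/10, -137/5)
  seg 7: left by d9 = -99/20 → (341/20, -137/5)
  seg 8: left by d5 = 3/5 → (329/20, -137/5)

d4 = -23
d5 = 3/5
d6 = 1
d7 = 22/5
d8 = 3/5
d9 = -99/20
d10 = -16/5
endpoint = (329/20, -137/5)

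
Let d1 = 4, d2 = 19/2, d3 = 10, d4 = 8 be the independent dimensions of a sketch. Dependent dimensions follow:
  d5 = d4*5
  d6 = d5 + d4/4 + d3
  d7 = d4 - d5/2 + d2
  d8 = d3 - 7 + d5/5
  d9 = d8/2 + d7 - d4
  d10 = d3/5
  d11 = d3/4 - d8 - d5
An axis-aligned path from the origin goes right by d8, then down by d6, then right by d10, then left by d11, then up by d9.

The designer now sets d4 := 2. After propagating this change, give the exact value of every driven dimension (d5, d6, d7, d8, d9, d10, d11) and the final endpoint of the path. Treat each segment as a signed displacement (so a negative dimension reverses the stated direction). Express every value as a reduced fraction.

d5 = 10
d6 = 41/2
d7 = 13/2
d8 = 5
d9 = 7
d10 = 2
d11 = -25/2
endpoint = (39/2, -27/2)

Apply edit: d4 := 2
  d5 = d4*5 = 10
  d6 = d5 + d4/4 + d3 = 41/2
  d7 = d4 - d5/2 + d2 = 13/2
  d8 = d3 - 7 + d5/5 = 5
  d9 = d8/2 + d7 - d4 = 7
  d10 = d3/5 = 2
  d11 = d3/4 - d8 - d5 = -25/2
Walk from origin (0, 0):
  seg 1: right by d8 = 5 → (5, 0)
  seg 2: down by d6 = 41/2 → (5, -41/2)
  seg 3: right by d10 = 2 → (7, -41/2)
  seg 4: left by d11 = -25/2 → (39/2, -41/2)
  seg 5: up by d9 = 7 → (39/2, -27/2)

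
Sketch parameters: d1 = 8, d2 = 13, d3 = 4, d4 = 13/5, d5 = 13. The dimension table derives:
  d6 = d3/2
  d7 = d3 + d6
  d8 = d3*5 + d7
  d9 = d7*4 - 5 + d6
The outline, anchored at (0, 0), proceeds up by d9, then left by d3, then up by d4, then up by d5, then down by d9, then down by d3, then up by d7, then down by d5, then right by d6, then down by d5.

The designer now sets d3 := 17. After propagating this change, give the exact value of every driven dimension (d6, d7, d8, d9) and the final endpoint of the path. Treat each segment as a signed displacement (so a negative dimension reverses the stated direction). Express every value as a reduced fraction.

Apply edit: d3 := 17
  d6 = d3/2 = 17/2
  d7 = d3 + d6 = 51/2
  d8 = d3*5 + d7 = 221/2
  d9 = d7*4 - 5 + d6 = 211/2
Walk from origin (0, 0):
  seg 1: up by d9 = 211/2 → (0, 211/2)
  seg 2: left by d3 = 17 → (-17, 211/2)
  seg 3: up by d4 = 13/5 → (-17, 1081/10)
  seg 4: up by d5 = 13 → (-17, 1211/10)
  seg 5: down by d9 = 211/2 → (-17, 78/5)
  seg 6: down by d3 = 17 → (-17, -7/5)
  seg 7: up by d7 = 51/2 → (-17, 241/10)
  seg 8: down by d5 = 13 → (-17, 111/10)
  seg 9: right by d6 = 17/2 → (-17/2, 111/10)
  seg 10: down by d5 = 13 → (-17/2, -19/10)

d6 = 17/2
d7 = 51/2
d8 = 221/2
d9 = 211/2
endpoint = (-17/2, -19/10)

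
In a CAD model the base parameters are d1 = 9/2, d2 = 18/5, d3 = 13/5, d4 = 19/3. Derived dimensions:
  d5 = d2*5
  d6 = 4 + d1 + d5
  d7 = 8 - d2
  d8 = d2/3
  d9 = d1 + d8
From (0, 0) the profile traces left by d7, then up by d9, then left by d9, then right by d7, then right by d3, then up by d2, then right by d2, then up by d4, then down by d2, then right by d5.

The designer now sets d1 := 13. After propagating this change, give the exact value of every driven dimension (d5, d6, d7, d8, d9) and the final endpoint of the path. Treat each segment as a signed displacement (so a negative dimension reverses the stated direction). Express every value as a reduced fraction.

d5 = 18
d6 = 35
d7 = 22/5
d8 = 6/5
d9 = 71/5
endpoint = (10, 308/15)

Apply edit: d1 := 13
  d5 = d2*5 = 18
  d6 = 4 + d1 + d5 = 35
  d7 = 8 - d2 = 22/5
  d8 = d2/3 = 6/5
  d9 = d1 + d8 = 71/5
Walk from origin (0, 0):
  seg 1: left by d7 = 22/5 → (-22/5, 0)
  seg 2: up by d9 = 71/5 → (-22/5, 71/5)
  seg 3: left by d9 = 71/5 → (-93/5, 71/5)
  seg 4: right by d7 = 22/5 → (-71/5, 71/5)
  seg 5: right by d3 = 13/5 → (-58/5, 71/5)
  seg 6: up by d2 = 18/5 → (-58/5, 89/5)
  seg 7: right by d2 = 18/5 → (-8, 89/5)
  seg 8: up by d4 = 19/3 → (-8, 362/15)
  seg 9: down by d2 = 18/5 → (-8, 308/15)
  seg 10: right by d5 = 18 → (10, 308/15)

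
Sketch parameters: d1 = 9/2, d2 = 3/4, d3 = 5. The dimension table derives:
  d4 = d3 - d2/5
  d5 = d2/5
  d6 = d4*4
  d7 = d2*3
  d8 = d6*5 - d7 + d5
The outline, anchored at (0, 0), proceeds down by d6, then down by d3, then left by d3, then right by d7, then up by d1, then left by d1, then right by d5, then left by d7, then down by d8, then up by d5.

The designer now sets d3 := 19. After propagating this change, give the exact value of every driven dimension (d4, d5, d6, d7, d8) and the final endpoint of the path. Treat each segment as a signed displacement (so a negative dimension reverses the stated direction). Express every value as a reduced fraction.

d4 = 377/20
d5 = 3/20
d6 = 377/5
d7 = 9/4
d8 = 3749/10
endpoint = (-467/20, -9293/20)

Apply edit: d3 := 19
  d4 = d3 - d2/5 = 377/20
  d5 = d2/5 = 3/20
  d6 = d4*4 = 377/5
  d7 = d2*3 = 9/4
  d8 = d6*5 - d7 + d5 = 3749/10
Walk from origin (0, 0):
  seg 1: down by d6 = 377/5 → (0, -377/5)
  seg 2: down by d3 = 19 → (0, -472/5)
  seg 3: left by d3 = 19 → (-19, -472/5)
  seg 4: right by d7 = 9/4 → (-67/4, -472/5)
  seg 5: up by d1 = 9/2 → (-67/4, -899/10)
  seg 6: left by d1 = 9/2 → (-85/4, -899/10)
  seg 7: right by d5 = 3/20 → (-211/10, -899/10)
  seg 8: left by d7 = 9/4 → (-467/20, -899/10)
  seg 9: down by d8 = 3749/10 → (-467/20, -2324/5)
  seg 10: up by d5 = 3/20 → (-467/20, -9293/20)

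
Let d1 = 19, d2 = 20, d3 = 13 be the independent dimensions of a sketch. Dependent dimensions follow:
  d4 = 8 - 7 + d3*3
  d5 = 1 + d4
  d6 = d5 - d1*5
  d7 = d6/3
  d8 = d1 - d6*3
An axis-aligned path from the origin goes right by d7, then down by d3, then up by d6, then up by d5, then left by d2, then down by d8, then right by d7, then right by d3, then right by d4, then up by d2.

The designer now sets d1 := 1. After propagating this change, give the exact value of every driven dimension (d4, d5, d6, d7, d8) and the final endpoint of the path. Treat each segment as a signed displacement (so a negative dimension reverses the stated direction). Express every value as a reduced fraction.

d4 = 40
d5 = 41
d6 = 36
d7 = 12
d8 = -107
endpoint = (57, 191)

Apply edit: d1 := 1
  d4 = 8 - 7 + d3*3 = 40
  d5 = 1 + d4 = 41
  d6 = d5 - d1*5 = 36
  d7 = d6/3 = 12
  d8 = d1 - d6*3 = -107
Walk from origin (0, 0):
  seg 1: right by d7 = 12 → (12, 0)
  seg 2: down by d3 = 13 → (12, -13)
  seg 3: up by d6 = 36 → (12, 23)
  seg 4: up by d5 = 41 → (12, 64)
  seg 5: left by d2 = 20 → (-8, 64)
  seg 6: down by d8 = -107 → (-8, 171)
  seg 7: right by d7 = 12 → (4, 171)
  seg 8: right by d3 = 13 → (17, 171)
  seg 9: right by d4 = 40 → (57, 171)
  seg 10: up by d2 = 20 → (57, 191)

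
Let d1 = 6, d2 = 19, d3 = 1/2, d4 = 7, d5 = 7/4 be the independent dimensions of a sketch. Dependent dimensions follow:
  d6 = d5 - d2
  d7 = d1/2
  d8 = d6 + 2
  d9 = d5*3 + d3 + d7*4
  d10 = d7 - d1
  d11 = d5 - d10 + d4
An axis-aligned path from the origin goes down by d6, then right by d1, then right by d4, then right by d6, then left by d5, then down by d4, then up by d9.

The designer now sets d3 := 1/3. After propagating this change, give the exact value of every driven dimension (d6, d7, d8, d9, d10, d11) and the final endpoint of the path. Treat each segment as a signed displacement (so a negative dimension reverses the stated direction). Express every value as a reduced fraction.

d6 = -69/4
d7 = 3
d8 = -61/4
d9 = 211/12
d10 = -3
d11 = 47/4
endpoint = (-6, 167/6)

Apply edit: d3 := 1/3
  d6 = d5 - d2 = -69/4
  d7 = d1/2 = 3
  d8 = d6 + 2 = -61/4
  d9 = d5*3 + d3 + d7*4 = 211/12
  d10 = d7 - d1 = -3
  d11 = d5 - d10 + d4 = 47/4
Walk from origin (0, 0):
  seg 1: down by d6 = -69/4 → (0, 69/4)
  seg 2: right by d1 = 6 → (6, 69/4)
  seg 3: right by d4 = 7 → (13, 69/4)
  seg 4: right by d6 = -69/4 → (-17/4, 69/4)
  seg 5: left by d5 = 7/4 → (-6, 69/4)
  seg 6: down by d4 = 7 → (-6, 41/4)
  seg 7: up by d9 = 211/12 → (-6, 167/6)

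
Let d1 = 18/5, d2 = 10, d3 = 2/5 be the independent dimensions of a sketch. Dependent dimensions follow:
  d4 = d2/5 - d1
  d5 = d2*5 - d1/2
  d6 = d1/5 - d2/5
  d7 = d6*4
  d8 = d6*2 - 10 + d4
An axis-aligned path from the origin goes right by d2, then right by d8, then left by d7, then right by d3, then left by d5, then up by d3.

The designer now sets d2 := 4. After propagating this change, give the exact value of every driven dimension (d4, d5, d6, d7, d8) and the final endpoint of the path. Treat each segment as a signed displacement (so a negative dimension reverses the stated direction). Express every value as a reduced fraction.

Apply edit: d2 := 4
  d4 = d2/5 - d1 = -14/5
  d5 = d2*5 - d1/2 = 91/5
  d6 = d1/5 - d2/5 = -2/25
  d7 = d6*4 = -8/25
  d8 = d6*2 - 10 + d4 = -324/25
Walk from origin (0, 0):
  seg 1: right by d2 = 4 → (4, 0)
  seg 2: right by d8 = -324/25 → (-224/25, 0)
  seg 3: left by d7 = -8/25 → (-216/25, 0)
  seg 4: right by d3 = 2/5 → (-206/25, 0)
  seg 5: left by d5 = 91/5 → (-661/25, 0)
  seg 6: up by d3 = 2/5 → (-661/25, 2/5)

d4 = -14/5
d5 = 91/5
d6 = -2/25
d7 = -8/25
d8 = -324/25
endpoint = (-661/25, 2/5)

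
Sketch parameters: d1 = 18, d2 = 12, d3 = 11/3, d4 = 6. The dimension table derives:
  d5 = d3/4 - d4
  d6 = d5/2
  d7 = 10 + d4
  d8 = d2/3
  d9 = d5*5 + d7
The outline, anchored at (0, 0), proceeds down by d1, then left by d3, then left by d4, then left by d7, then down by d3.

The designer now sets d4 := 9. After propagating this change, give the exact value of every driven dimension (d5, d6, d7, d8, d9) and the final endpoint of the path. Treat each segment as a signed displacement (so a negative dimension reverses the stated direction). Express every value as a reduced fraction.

Apply edit: d4 := 9
  d5 = d3/4 - d4 = -97/12
  d6 = d5/2 = -97/24
  d7 = 10 + d4 = 19
  d8 = d2/3 = 4
  d9 = d5*5 + d7 = -257/12
Walk from origin (0, 0):
  seg 1: down by d1 = 18 → (0, -18)
  seg 2: left by d3 = 11/3 → (-11/3, -18)
  seg 3: left by d4 = 9 → (-38/3, -18)
  seg 4: left by d7 = 19 → (-95/3, -18)
  seg 5: down by d3 = 11/3 → (-95/3, -65/3)

d5 = -97/12
d6 = -97/24
d7 = 19
d8 = 4
d9 = -257/12
endpoint = (-95/3, -65/3)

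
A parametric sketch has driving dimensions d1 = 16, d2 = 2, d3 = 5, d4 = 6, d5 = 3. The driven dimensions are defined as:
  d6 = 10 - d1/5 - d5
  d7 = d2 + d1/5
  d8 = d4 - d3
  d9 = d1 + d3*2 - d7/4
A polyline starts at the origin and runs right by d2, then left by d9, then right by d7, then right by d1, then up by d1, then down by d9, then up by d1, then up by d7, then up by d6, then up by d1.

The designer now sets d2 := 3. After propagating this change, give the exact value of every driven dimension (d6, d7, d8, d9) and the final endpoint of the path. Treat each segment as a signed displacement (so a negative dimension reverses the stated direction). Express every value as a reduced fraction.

d6 = 19/5
d7 = 31/5
d8 = 1
d9 = 489/20
endpoint = (3/4, 671/20)

Apply edit: d2 := 3
  d6 = 10 - d1/5 - d5 = 19/5
  d7 = d2 + d1/5 = 31/5
  d8 = d4 - d3 = 1
  d9 = d1 + d3*2 - d7/4 = 489/20
Walk from origin (0, 0):
  seg 1: right by d2 = 3 → (3, 0)
  seg 2: left by d9 = 489/20 → (-429/20, 0)
  seg 3: right by d7 = 31/5 → (-61/4, 0)
  seg 4: right by d1 = 16 → (3/4, 0)
  seg 5: up by d1 = 16 → (3/4, 16)
  seg 6: down by d9 = 489/20 → (3/4, -169/20)
  seg 7: up by d1 = 16 → (3/4, 151/20)
  seg 8: up by d7 = 31/5 → (3/4, 55/4)
  seg 9: up by d6 = 19/5 → (3/4, 351/20)
  seg 10: up by d1 = 16 → (3/4, 671/20)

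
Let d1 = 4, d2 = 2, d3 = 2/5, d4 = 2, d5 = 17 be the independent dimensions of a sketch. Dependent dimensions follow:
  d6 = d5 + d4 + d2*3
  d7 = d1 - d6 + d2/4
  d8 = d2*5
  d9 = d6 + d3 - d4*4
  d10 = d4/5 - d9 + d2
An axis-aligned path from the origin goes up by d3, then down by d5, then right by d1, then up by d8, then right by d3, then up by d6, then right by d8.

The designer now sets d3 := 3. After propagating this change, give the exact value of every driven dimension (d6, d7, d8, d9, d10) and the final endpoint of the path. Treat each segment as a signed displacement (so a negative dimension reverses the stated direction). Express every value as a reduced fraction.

d6 = 25
d7 = -41/2
d8 = 10
d9 = 20
d10 = -88/5
endpoint = (17, 21)

Apply edit: d3 := 3
  d6 = d5 + d4 + d2*3 = 25
  d7 = d1 - d6 + d2/4 = -41/2
  d8 = d2*5 = 10
  d9 = d6 + d3 - d4*4 = 20
  d10 = d4/5 - d9 + d2 = -88/5
Walk from origin (0, 0):
  seg 1: up by d3 = 3 → (0, 3)
  seg 2: down by d5 = 17 → (0, -14)
  seg 3: right by d1 = 4 → (4, -14)
  seg 4: up by d8 = 10 → (4, -4)
  seg 5: right by d3 = 3 → (7, -4)
  seg 6: up by d6 = 25 → (7, 21)
  seg 7: right by d8 = 10 → (17, 21)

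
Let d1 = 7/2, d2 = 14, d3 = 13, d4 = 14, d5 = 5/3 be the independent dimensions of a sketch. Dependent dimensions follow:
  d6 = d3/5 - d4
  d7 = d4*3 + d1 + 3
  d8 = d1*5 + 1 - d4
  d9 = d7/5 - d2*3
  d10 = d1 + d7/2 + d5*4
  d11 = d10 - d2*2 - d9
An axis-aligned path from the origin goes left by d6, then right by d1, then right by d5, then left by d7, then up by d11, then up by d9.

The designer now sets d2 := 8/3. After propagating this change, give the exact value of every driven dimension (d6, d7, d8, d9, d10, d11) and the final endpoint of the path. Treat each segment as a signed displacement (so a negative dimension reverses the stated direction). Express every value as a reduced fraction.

Apply edit: d2 := 8/3
  d6 = d3/5 - d4 = -57/5
  d7 = d4*3 + d1 + 3 = 97/2
  d8 = d1*5 + 1 - d4 = 9/2
  d9 = d7/5 - d2*3 = 17/10
  d10 = d1 + d7/2 + d5*4 = 413/12
  d11 = d10 - d2*2 - d9 = 1643/60
Walk from origin (0, 0):
  seg 1: left by d6 = -57/5 → (57/5, 0)
  seg 2: right by d1 = 7/2 → (149/10, 0)
  seg 3: right by d5 = 5/3 → (497/30, 0)
  seg 4: left by d7 = 97/2 → (-479/15, 0)
  seg 5: up by d11 = 1643/60 → (-479/15, 1643/60)
  seg 6: up by d9 = 17/10 → (-479/15, 349/12)

d6 = -57/5
d7 = 97/2
d8 = 9/2
d9 = 17/10
d10 = 413/12
d11 = 1643/60
endpoint = (-479/15, 349/12)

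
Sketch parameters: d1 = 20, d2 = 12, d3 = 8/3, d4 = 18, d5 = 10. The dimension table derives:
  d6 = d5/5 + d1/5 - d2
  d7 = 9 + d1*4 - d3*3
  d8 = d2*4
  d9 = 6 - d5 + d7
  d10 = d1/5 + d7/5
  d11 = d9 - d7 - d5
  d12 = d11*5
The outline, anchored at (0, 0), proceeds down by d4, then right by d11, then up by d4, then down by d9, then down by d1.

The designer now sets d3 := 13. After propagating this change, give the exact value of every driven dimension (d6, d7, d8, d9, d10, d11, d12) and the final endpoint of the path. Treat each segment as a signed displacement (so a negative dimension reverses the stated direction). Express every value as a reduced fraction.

Apply edit: d3 := 13
  d6 = d5/5 + d1/5 - d2 = -6
  d7 = 9 + d1*4 - d3*3 = 50
  d8 = d2*4 = 48
  d9 = 6 - d5 + d7 = 46
  d10 = d1/5 + d7/5 = 14
  d11 = d9 - d7 - d5 = -14
  d12 = d11*5 = -70
Walk from origin (0, 0):
  seg 1: down by d4 = 18 → (0, -18)
  seg 2: right by d11 = -14 → (-14, -18)
  seg 3: up by d4 = 18 → (-14, 0)
  seg 4: down by d9 = 46 → (-14, -46)
  seg 5: down by d1 = 20 → (-14, -66)

d6 = -6
d7 = 50
d8 = 48
d9 = 46
d10 = 14
d11 = -14
d12 = -70
endpoint = (-14, -66)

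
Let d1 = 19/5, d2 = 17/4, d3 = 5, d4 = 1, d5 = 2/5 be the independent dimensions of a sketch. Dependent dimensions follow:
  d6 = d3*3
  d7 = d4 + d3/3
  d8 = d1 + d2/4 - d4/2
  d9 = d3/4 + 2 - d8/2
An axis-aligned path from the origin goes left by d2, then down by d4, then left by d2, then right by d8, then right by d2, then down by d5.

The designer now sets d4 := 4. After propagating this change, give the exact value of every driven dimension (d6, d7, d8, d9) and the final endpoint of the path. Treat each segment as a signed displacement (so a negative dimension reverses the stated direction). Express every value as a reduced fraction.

d6 = 15
d7 = 17/3
d8 = 229/80
d9 = 291/160
endpoint = (-111/80, -22/5)

Apply edit: d4 := 4
  d6 = d3*3 = 15
  d7 = d4 + d3/3 = 17/3
  d8 = d1 + d2/4 - d4/2 = 229/80
  d9 = d3/4 + 2 - d8/2 = 291/160
Walk from origin (0, 0):
  seg 1: left by d2 = 17/4 → (-17/4, 0)
  seg 2: down by d4 = 4 → (-17/4, -4)
  seg 3: left by d2 = 17/4 → (-17/2, -4)
  seg 4: right by d8 = 229/80 → (-451/80, -4)
  seg 5: right by d2 = 17/4 → (-111/80, -4)
  seg 6: down by d5 = 2/5 → (-111/80, -22/5)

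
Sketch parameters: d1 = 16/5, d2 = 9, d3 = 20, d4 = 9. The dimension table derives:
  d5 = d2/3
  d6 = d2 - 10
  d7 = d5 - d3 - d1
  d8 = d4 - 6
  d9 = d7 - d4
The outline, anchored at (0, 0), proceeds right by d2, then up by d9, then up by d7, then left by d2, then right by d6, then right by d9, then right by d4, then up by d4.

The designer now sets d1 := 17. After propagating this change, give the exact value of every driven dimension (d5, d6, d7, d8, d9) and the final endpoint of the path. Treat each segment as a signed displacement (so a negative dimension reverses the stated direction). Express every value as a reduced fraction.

Apply edit: d1 := 17
  d5 = d2/3 = 3
  d6 = d2 - 10 = -1
  d7 = d5 - d3 - d1 = -34
  d8 = d4 - 6 = 3
  d9 = d7 - d4 = -43
Walk from origin (0, 0):
  seg 1: right by d2 = 9 → (9, 0)
  seg 2: up by d9 = -43 → (9, -43)
  seg 3: up by d7 = -34 → (9, -77)
  seg 4: left by d2 = 9 → (0, -77)
  seg 5: right by d6 = -1 → (-1, -77)
  seg 6: right by d9 = -43 → (-44, -77)
  seg 7: right by d4 = 9 → (-35, -77)
  seg 8: up by d4 = 9 → (-35, -68)

d5 = 3
d6 = -1
d7 = -34
d8 = 3
d9 = -43
endpoint = (-35, -68)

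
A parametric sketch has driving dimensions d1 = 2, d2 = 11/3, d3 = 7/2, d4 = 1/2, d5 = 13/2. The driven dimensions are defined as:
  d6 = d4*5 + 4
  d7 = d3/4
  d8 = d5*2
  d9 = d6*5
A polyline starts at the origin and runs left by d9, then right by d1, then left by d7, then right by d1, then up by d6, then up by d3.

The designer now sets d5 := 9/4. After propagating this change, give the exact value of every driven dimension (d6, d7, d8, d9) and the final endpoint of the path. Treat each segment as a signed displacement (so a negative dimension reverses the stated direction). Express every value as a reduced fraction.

d6 = 13/2
d7 = 7/8
d8 = 9/2
d9 = 65/2
endpoint = (-235/8, 10)

Apply edit: d5 := 9/4
  d6 = d4*5 + 4 = 13/2
  d7 = d3/4 = 7/8
  d8 = d5*2 = 9/2
  d9 = d6*5 = 65/2
Walk from origin (0, 0):
  seg 1: left by d9 = 65/2 → (-65/2, 0)
  seg 2: right by d1 = 2 → (-61/2, 0)
  seg 3: left by d7 = 7/8 → (-251/8, 0)
  seg 4: right by d1 = 2 → (-235/8, 0)
  seg 5: up by d6 = 13/2 → (-235/8, 13/2)
  seg 6: up by d3 = 7/2 → (-235/8, 10)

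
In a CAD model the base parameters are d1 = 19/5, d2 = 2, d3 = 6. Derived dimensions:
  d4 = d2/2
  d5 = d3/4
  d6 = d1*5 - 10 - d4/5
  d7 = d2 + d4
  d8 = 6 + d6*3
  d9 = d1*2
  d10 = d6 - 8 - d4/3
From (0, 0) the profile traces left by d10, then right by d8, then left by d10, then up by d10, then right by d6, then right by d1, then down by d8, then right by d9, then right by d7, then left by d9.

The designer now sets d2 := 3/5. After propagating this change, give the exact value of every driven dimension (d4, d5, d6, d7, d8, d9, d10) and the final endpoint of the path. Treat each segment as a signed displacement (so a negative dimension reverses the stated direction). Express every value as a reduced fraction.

Apply edit: d2 := 3/5
  d4 = d2/2 = 3/10
  d5 = d3/4 = 3/2
  d6 = d1*5 - 10 - d4/5 = 447/50
  d7 = d2 + d4 = 9/10
  d8 = 6 + d6*3 = 1641/50
  d9 = d1*2 = 38/5
  d10 = d6 - 8 - d4/3 = 21/25
Walk from origin (0, 0):
  seg 1: left by d10 = 21/25 → (-21/25, 0)
  seg 2: right by d8 = 1641/50 → (1599/50, 0)
  seg 3: left by d10 = 21/25 → (1557/50, 0)
  seg 4: up by d10 = 21/25 → (1557/50, 21/25)
  seg 5: right by d6 = 447/50 → (1002/25, 21/25)
  seg 6: right by d1 = 19/5 → (1097/25, 21/25)
  seg 7: down by d8 = 1641/50 → (1097/25, -1599/50)
  seg 8: right by d9 = 38/5 → (1287/25, -1599/50)
  seg 9: right by d7 = 9/10 → (2619/50, -1599/50)
  seg 10: left by d9 = 38/5 → (2239/50, -1599/50)

d4 = 3/10
d5 = 3/2
d6 = 447/50
d7 = 9/10
d8 = 1641/50
d9 = 38/5
d10 = 21/25
endpoint = (2239/50, -1599/50)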